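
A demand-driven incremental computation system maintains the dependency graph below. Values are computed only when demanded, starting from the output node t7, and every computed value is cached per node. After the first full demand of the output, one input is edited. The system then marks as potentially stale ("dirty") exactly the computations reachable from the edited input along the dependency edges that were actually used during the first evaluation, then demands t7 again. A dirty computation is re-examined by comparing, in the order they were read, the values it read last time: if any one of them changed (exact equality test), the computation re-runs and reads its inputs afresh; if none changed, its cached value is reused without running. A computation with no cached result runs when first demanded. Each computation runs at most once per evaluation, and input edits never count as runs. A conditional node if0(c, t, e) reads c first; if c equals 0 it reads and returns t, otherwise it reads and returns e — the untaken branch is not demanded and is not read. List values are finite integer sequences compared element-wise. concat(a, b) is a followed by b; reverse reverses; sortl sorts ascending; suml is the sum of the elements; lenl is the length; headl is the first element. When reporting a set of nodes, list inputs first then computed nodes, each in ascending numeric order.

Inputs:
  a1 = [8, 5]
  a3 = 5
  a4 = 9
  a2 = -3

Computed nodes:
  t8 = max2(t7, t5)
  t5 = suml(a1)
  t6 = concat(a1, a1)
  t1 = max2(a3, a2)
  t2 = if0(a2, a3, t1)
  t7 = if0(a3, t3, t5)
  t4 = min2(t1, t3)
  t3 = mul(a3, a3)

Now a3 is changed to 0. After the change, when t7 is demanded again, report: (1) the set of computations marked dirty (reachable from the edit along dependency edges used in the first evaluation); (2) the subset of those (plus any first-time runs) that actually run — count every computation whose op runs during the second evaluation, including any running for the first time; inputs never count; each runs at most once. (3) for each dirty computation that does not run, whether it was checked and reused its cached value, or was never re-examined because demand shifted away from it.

Marked dirty: t7.
Computations that run: t3, t7 — 2 in total.
Every dirty computation ran.
Key observation: a condition flipped, so demand reaches new nodes — t3 runs for the first time.

First evaluation (everything demanded from the output):
  t5 = suml([8, 5]) = 13
  t7 = if0(a3=5 -> else branch t5) = 13

Propagation after the edit:
  t3: demanded for the first time — runs, produces 0.
  t7: runs — a3 5->0; result 0.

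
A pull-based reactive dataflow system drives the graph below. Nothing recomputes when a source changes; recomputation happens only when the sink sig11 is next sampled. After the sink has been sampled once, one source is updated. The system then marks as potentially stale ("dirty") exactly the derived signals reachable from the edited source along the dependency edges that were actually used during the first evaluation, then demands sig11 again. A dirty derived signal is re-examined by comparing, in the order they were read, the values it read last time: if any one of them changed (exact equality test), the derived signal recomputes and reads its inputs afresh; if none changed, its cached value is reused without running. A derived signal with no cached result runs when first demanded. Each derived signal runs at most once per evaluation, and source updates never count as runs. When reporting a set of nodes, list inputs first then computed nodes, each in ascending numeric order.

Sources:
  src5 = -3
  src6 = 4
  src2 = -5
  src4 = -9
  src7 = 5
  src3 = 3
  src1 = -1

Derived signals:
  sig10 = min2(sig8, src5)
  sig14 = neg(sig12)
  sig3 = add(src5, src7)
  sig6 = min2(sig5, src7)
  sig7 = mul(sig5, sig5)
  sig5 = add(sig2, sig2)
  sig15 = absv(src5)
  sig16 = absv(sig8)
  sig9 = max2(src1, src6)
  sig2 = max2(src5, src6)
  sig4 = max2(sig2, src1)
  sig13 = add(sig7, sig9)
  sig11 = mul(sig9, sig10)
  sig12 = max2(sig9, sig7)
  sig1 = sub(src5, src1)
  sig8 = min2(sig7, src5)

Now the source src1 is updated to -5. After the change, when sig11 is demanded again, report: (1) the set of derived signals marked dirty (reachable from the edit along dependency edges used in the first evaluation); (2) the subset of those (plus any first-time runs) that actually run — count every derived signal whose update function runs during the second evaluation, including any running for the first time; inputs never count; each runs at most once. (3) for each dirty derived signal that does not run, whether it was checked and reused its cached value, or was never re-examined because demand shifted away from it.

Marked dirty: sig9, sig11.
Derived signals that run: sig9 — 1 in total.
Checked but reused from cache: sig11.
Key observation: the change is absorbed at sig9 — it re-runs but produces the same value, and the output's value is unchanged.

First evaluation (everything demanded from the output):
  sig2 = max2(-3, 4) = 4
  sig5 = add(4, 4) = 8
  sig7 = mul(8, 8) = 64
  sig8 = min2(64, -3) = -3
  sig9 = max2(-1, 4) = 4
  sig10 = min2(-3, -3) = -3
  sig11 = mul(4, -3) = -12

Propagation after the edit:
  sig9: runs — src1 -1->-5; result 4 (same value as before).
  sig11: checked — values it read are unchanged (sig9 unchanged, sig10 unchanged); reused cached -12 without running.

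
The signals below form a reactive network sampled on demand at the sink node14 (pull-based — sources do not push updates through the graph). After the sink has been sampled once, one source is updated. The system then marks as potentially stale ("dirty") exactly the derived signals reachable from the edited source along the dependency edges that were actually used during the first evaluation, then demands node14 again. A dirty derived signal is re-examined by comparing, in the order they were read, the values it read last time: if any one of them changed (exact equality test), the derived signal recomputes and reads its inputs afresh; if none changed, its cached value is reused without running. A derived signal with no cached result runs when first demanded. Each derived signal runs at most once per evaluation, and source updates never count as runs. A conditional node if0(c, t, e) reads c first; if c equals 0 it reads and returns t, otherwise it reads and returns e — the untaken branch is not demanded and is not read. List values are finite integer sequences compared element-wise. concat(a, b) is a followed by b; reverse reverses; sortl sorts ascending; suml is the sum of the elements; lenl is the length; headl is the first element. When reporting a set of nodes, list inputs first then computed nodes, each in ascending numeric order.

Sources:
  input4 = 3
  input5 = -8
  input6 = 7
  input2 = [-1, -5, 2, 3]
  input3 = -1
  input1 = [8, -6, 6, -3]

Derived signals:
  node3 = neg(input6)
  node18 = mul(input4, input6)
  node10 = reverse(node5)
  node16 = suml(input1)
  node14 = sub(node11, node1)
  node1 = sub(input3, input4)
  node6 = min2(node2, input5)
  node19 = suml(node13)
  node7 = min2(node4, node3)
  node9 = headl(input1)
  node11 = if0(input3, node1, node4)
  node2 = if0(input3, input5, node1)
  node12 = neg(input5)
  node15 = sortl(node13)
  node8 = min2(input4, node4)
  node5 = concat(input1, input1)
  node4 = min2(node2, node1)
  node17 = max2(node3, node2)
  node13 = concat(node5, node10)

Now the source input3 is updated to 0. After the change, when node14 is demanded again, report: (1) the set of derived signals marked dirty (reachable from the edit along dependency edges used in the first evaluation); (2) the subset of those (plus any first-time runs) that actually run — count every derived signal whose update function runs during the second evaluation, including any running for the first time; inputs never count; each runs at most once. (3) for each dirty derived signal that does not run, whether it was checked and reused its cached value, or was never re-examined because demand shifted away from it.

Dirty set: node1, node2, node4, node11, node14.
Run set: node1, node11, node14 (3 run).
Left stale — demand moved off them: node2, node4.
The important point: the flipped condition redirects demand; node2, node4 are left stale, never re-checked.

Initial pass — values computed on the first demand:
  node1 = sub(-1, 3) = -4
  node2 = if0(input3=-1 -> else branch node1) = -4
  node4 = min2(-4, -4) = -4
  node11 = if0(input3=-1 -> else branch node4) = -4
  node14 = sub(-4, -4) = 0

Second demand — change propagation:
  node1: re-runs because input3 -1->0; new result -3.
  node2: dirty yet unreached — the second evaluation never asks for it.
  node4: dirty yet unreached — the second evaluation never asks for it.
  node11: re-runs because input3 -1->0; new result -3.
  node14: re-runs because node11 -4->-3; node1 -4->-3; new result 0 (unchanged).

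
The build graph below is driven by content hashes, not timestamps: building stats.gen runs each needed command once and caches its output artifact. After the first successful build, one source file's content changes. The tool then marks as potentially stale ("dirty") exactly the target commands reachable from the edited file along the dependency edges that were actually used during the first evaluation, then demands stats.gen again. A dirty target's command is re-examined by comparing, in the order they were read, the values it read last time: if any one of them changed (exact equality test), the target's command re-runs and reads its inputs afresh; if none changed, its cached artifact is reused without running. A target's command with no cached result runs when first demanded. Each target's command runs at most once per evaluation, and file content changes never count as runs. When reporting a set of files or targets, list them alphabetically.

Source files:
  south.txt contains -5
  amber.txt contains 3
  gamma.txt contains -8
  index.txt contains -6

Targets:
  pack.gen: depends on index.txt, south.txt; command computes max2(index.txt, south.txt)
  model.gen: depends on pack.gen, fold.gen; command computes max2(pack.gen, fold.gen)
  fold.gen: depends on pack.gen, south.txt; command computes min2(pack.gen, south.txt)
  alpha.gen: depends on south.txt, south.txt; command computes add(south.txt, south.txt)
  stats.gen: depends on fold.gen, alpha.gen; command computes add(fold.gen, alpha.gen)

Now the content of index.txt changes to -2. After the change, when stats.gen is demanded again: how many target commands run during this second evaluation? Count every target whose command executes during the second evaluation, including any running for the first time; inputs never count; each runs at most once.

Initial pass — values computed on the first demand:
  alpha.gen = add(-5, -5) = -10
  pack.gen = max2(-6, -5) = -5
  fold.gen = min2(-5, -5) = -5
  stats.gen = add(-5, -10) = -15

Second demand — change propagation:
  pack.gen: re-runs because index.txt -6->-2; new result -2.
  fold.gen: re-runs because pack.gen -5->-2; new result -5 (unchanged).
  stats.gen: re-examined; everything it read last time is the same (fold.gen unchanged, alpha.gen unchanged) — cache -15 kept, no run.

The important point: fold.gen recomputes to an identical value, and the output ends up unchanged.

Run set: fold.gen, pack.gen (2 run).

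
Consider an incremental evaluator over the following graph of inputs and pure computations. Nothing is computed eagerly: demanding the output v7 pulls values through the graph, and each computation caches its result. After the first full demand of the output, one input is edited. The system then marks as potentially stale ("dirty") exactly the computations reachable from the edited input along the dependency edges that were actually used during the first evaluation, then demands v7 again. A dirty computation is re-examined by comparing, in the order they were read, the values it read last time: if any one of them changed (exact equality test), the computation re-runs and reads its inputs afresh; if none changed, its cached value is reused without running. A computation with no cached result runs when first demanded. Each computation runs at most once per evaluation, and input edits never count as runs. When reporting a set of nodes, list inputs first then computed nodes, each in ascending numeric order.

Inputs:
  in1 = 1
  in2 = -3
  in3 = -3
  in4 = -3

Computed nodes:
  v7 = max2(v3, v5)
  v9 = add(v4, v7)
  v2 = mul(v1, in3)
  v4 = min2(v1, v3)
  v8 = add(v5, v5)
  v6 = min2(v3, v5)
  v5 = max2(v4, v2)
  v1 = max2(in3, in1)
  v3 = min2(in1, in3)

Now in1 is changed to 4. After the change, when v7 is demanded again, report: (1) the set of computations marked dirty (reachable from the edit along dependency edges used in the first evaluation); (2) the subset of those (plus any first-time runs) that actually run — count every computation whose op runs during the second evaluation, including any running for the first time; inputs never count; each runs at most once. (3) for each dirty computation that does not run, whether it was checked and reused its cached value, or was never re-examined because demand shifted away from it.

Dirty set: v1, v2, v3, v4, v5, v7.
Run set: v1, v2, v3, v4, v5 (5 run).
Re-examined without running (cache reused): v7.
The important point: at v7 every value read last time is unchanged, so the dirty flag clears without a run.

Initial pass — values computed on the first demand:
  v1 = max2(-3, 1) = 1
  v2 = mul(1, -3) = -3
  v3 = min2(1, -3) = -3
  v4 = min2(1, -3) = -3
  v5 = max2(-3, -3) = -3
  v7 = max2(-3, -3) = -3

Second demand — change propagation:
  v1: re-runs because in1 1->4; new result 4.
  v2: re-runs because v1 1->4; new result -12.
  v3: re-runs because in1 1->4; new result -3 (unchanged).
  v4: re-runs because v1 1->4; new result -3 (unchanged).
  v5: re-runs because v2 -3->-12; new result -3 (unchanged).
  v7: re-examined; everything it read last time is the same (v3 unchanged, v5 unchanged) — cache -3 kept, no run.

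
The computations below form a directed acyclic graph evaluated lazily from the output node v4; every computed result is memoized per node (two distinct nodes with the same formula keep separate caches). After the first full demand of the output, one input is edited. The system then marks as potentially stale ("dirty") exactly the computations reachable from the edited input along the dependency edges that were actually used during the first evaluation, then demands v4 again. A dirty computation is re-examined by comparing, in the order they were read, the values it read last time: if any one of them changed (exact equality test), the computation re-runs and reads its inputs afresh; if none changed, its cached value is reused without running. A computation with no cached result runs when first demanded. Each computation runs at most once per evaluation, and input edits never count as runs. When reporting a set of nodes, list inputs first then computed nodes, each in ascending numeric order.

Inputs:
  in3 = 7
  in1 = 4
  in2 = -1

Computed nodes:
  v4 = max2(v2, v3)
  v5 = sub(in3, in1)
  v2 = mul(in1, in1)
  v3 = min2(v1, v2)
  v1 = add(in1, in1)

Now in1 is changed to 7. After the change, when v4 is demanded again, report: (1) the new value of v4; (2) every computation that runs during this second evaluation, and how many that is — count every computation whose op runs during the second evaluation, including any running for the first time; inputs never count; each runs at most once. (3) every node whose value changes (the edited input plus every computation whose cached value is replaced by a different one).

First demand of the output computes:
  v1 = add(4, 4) = 8
  v2 = mul(4, 4) = 16
  v3 = min2(8, 16) = 8
  v4 = max2(16, 8) = 16

After the edit, cleaning proceeds:
  v1: a read changed (in1 4->7; in1 4->7) — executes, giving 14.
  v2: a read changed (in1 4->7; in1 4->7) — executes, giving 49.
  v3: a read changed (v1 8->14; v2 16->49) — executes, giving 14.
  v4: a read changed (v2 16->49; v3 8->14) — executes, giving 49.

Demanding v4 again yields 49.
4 computations run: v1, v2, v3, v4.
The nodes whose values change: in1, v1, v2, v3, v4.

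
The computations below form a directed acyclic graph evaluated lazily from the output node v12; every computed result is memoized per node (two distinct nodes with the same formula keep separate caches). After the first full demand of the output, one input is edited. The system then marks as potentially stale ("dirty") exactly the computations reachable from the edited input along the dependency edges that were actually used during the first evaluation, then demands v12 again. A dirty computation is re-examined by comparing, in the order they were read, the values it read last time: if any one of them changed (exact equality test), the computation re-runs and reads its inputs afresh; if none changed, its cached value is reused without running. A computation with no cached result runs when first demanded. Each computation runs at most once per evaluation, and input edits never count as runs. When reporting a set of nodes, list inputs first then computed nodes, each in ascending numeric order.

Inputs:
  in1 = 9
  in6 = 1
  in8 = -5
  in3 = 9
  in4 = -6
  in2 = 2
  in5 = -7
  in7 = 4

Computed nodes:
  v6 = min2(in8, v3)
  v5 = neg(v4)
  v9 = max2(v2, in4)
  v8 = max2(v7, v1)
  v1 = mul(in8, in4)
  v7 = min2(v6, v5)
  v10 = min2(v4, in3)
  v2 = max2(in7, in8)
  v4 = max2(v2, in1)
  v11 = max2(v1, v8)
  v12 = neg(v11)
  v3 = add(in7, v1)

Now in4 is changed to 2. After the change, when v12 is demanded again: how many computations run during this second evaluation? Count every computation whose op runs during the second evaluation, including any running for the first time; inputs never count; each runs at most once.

7 computations run: v1, v3, v6, v7, v8, v11, v12.

First demand of the output computes:
  v1 = mul(-5, -6) = 30
  v2 = max2(4, -5) = 4
  v3 = add(4, 30) = 34
  v4 = max2(4, 9) = 9
  v5 = neg(9) = -9
  v6 = min2(-5, 34) = -5
  v7 = min2(-5, -9) = -9
  v8 = max2(-9, 30) = 30
  v11 = max2(30, 30) = 30
  v12 = neg(30) = -30

After the edit, cleaning proceeds:
  v1: a read changed (in4 -6->2) — executes, giving -10.
  v3: a read changed (v1 30->-10) — executes, giving -6.
  v6: a read changed (v3 34->-6) — executes, giving -6.
  v7: a read changed (v6 -5->-6) — executes, giving -9 — identical to its old value.
  v8: a read changed (v1 30->-10) — executes, giving -9.
  v11: a read changed (v1 30->-10; v8 30->-9) — executes, giving -9.
  v12: a read changed (v11 30->-9) — executes, giving 9.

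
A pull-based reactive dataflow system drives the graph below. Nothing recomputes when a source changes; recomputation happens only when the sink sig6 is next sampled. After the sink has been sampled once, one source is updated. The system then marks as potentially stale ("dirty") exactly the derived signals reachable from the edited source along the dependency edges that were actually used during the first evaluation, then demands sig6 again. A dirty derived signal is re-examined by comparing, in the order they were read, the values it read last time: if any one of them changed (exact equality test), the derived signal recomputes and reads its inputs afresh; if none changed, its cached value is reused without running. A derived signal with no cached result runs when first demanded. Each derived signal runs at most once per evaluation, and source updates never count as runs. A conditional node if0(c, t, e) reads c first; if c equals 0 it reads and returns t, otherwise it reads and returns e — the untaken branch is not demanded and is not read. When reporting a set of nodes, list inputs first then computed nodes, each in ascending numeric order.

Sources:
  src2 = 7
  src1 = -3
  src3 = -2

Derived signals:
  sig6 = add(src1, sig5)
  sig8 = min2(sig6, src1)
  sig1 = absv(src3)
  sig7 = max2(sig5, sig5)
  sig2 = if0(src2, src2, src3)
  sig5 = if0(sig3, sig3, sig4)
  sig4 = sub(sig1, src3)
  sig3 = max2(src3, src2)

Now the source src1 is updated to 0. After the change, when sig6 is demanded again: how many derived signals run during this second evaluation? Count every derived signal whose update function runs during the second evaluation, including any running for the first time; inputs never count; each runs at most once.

First evaluation (everything demanded from the output):
  sig1 = absv(-2) = 2
  sig3 = max2(-2, 7) = 7
  sig4 = sub(2, -2) = 4
  sig5 = if0(sig3=7 -> else branch sig4) = 4
  sig6 = add(-3, 4) = 1

Propagation after the edit:
  sig6: runs — src1 -3->0; result 4.

Derived signals that run: sig6 — 1 in total.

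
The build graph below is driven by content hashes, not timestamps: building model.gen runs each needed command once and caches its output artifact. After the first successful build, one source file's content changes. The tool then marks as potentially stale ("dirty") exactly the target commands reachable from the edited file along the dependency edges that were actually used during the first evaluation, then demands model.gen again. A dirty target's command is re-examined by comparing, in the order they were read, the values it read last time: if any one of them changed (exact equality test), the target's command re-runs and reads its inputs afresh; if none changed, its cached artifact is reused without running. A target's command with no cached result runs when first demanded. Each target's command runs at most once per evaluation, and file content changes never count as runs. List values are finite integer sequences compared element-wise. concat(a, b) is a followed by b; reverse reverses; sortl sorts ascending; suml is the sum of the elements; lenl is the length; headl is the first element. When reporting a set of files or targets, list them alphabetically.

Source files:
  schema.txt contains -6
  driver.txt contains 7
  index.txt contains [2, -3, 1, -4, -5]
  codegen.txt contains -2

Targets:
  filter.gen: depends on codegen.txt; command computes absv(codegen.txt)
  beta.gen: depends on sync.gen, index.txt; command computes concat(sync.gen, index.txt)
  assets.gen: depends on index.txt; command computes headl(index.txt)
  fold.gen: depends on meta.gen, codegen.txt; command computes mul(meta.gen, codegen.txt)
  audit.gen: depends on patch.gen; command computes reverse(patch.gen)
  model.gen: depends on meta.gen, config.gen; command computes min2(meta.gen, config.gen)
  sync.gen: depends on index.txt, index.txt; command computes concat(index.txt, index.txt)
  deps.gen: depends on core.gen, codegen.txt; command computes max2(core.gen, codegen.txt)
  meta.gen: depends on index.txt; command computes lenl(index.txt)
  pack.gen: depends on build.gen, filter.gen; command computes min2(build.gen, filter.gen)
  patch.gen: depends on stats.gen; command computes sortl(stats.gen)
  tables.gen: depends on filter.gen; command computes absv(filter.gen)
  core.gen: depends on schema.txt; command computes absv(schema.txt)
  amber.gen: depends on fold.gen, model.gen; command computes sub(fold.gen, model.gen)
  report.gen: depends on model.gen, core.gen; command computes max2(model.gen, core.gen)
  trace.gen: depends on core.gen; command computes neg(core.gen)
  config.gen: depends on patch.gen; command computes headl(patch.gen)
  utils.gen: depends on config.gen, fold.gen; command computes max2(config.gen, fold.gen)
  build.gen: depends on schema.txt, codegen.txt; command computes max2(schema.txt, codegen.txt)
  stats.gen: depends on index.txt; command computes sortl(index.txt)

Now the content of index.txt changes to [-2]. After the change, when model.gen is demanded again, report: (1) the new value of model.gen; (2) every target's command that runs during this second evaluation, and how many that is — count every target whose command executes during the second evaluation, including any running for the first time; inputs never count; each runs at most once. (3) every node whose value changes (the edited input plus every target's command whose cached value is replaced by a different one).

model.gen now evaluates to -2.
Run set: config.gen, meta.gen, model.gen, patch.gen, stats.gen (5 run).
Changed values: config.gen, index.txt, meta.gen, model.gen, patch.gen, stats.gen.

Initial pass — values computed on the first demand:
  meta.gen = lenl([2, -3, 1, -4, -5]) = 5
  stats.gen = sortl([2, -3, 1, -4, -5]) = [-5, -4, -3, 1, 2]
  patch.gen = sortl([-5, -4, -3, 1, 2]) = [-5, -4, -3, 1, 2]
  config.gen = headl([-5, -4, -3, 1, 2]) = -5
  model.gen = min2(5, -5) = -5

Second demand — change propagation:
  meta.gen: re-runs because index.txt [2, -3, 1, -4, -5]->[-2]; new result 1.
  stats.gen: re-runs because index.txt [2, -3, 1, -4, -5]->[-2]; new result [-2].
  patch.gen: re-runs because stats.gen [-5, -4, -3, 1, 2]->[-2]; new result [-2].
  config.gen: re-runs because patch.gen [-5, -4, -3, 1, 2]->[-2]; new result -2.
  model.gen: re-runs because meta.gen 5->1; config.gen -5->-2; new result -2.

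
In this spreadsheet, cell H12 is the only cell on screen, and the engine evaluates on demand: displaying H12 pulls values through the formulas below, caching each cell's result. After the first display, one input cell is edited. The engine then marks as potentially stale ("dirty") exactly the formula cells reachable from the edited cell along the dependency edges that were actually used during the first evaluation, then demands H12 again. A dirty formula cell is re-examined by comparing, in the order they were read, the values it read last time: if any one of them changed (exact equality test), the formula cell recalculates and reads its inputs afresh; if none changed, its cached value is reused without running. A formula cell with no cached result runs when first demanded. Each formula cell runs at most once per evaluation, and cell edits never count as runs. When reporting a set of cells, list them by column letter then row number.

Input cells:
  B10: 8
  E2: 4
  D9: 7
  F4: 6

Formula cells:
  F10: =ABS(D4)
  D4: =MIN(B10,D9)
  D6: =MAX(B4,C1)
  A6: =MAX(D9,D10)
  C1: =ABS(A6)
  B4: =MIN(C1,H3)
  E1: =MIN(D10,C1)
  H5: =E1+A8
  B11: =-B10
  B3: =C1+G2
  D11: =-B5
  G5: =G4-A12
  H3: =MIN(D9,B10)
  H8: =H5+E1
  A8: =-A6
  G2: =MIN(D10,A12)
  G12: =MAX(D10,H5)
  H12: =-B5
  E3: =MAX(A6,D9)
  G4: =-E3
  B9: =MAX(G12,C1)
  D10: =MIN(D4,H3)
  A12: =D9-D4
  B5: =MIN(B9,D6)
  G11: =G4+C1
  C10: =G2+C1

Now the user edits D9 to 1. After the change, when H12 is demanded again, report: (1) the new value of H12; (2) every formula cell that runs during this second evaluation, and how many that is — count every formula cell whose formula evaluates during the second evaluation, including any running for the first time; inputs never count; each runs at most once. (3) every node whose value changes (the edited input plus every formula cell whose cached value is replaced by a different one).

H12 now evaluates to -1.
Run set: A6, A8, B4, B5, B9, C1, D4, D6, D10, E1, G12, H3, H5, H12 (14 run).
Changed values: A6, A8, B4, B5, B9, C1, D4, D6, D9, D10, E1, G12, H3, H12.

Initial pass — values computed on the first demand:
  D4 = MIN(8, 7) = 7
  H3 = MIN(7, 8) = 7
  D10 = MIN(7, 7) = 7
  A6 = MAX(7, 7) = 7
  A8 = -(7) = -7
  C1 = ABS(7) = 7
  B4 = MIN(7, 7) = 7
  D6 = MAX(7, 7) = 7
  E1 = MIN(7, 7) = 7
  H5 = 7 + -7 = 0
  G12 = MAX(7, 0) = 7
  B9 = MAX(7, 7) = 7
  B5 = MIN(7, 7) = 7
  H12 = -(7) = -7

Second demand — change propagation:
  D4: re-runs because D9 7->1; new result 1.
  H3: re-runs because D9 7->1; new result 1.
  D10: re-runs because D4 7->1; H3 7->1; new result 1.
  A6: re-runs because D9 7->1; D10 7->1; new result 1.
  A8: re-runs because A6 7->1; new result -1.
  C1: re-runs because A6 7->1; new result 1.
  B4: re-runs because C1 7->1; H3 7->1; new result 1.
  D6: re-runs because B4 7->1; C1 7->1; new result 1.
  E1: re-runs because D10 7->1; C1 7->1; new result 1.
  H5: re-runs because E1 7->1; A8 -7->-1; new result 0 (unchanged).
  G12: re-runs because D10 7->1; new result 1.
  B9: re-runs because G12 7->1; C1 7->1; new result 1.
  B5: re-runs because B9 7->1; D6 7->1; new result 1.
  H12: re-runs because B5 7->1; new result -1.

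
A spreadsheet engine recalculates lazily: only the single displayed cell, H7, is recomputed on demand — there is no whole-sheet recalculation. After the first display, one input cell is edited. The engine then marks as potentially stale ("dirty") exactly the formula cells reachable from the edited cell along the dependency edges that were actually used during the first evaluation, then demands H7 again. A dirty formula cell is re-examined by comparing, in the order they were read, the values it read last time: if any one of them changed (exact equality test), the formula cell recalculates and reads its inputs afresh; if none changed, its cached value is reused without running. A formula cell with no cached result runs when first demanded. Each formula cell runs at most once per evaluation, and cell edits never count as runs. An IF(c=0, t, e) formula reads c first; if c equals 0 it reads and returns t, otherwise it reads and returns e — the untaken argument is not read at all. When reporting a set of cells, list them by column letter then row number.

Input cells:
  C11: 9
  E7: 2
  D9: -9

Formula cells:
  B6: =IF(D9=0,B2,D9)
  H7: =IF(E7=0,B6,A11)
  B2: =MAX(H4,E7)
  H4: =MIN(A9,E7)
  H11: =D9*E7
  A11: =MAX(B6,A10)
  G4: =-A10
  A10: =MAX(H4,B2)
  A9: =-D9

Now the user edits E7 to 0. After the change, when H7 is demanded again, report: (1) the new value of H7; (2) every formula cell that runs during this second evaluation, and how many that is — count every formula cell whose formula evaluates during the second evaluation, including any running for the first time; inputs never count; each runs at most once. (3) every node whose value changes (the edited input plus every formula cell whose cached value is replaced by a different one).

New value of H7: -9.
Formula cells that run: H7 — 1 in total.
Values that change: E7, H7.
Key observation: a condition flipped, so demand moved to the other branch — A10, A11, B2, H4 are never re-examined.

First evaluation (everything demanded from the output):
  A9 = -(-9) = 9
  H4 = MIN(9, 2) = 2
  B2 = MAX(2, 2) = 2
  A10 = MAX(2, 2) = 2
  B6 = IF(D9=0: D9=-9 -> else branch D9) = -9
  A11 = MAX(-9, 2) = 2
  H7 = IF(E7=0: E7=2 -> else branch A11) = 2

Propagation after the edit:
  H4: marked dirty but never re-examined — demand shifted away from it.
  B2: marked dirty but never re-examined — demand shifted away from it.
  A10: marked dirty but never re-examined — demand shifted away from it.
  A11: marked dirty but never re-examined — demand shifted away from it.
  H7: runs — E7 2->0; result -9.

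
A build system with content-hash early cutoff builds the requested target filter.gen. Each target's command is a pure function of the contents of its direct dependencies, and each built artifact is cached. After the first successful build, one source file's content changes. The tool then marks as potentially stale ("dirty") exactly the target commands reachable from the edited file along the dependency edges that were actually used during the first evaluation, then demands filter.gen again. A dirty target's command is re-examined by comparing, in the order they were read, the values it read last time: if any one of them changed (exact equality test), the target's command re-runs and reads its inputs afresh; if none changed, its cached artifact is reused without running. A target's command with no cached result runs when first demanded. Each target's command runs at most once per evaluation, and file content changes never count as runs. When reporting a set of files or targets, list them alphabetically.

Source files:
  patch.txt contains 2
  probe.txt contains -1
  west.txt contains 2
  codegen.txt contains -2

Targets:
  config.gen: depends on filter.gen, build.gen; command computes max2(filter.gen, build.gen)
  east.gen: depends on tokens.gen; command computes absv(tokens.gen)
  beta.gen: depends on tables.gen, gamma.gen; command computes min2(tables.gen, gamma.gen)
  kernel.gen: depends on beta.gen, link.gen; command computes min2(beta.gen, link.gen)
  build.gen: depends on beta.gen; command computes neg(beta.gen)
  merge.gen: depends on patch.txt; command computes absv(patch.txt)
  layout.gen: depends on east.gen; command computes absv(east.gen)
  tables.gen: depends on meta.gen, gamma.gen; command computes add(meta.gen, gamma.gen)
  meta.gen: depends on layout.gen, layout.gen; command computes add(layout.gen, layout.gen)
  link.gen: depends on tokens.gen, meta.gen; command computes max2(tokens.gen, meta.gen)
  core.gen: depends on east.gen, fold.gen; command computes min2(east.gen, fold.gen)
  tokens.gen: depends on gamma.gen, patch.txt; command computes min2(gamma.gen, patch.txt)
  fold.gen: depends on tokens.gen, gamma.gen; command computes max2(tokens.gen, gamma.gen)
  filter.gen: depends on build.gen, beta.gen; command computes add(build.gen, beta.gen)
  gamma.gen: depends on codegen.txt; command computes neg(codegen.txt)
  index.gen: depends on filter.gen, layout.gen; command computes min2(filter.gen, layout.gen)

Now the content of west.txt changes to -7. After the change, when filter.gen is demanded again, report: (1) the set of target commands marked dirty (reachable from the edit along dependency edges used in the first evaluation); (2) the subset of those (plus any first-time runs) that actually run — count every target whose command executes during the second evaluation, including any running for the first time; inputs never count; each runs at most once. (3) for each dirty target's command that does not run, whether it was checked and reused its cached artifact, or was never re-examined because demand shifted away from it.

Marked dirty: none.
Target commands that run: none — 0 in total.
Every dirty target's command ran.
Key observation: west.txt is never demanded by the output, so the edit triggers no recomputation at all.

First evaluation (everything demanded from the output):
  gamma.gen = neg(-2) = 2
  tokens.gen = min2(2, 2) = 2
  east.gen = absv(2) = 2
  layout.gen = absv(2) = 2
  meta.gen = add(2, 2) = 4
  tables.gen = add(4, 2) = 6
  beta.gen = min2(6, 2) = 2
  build.gen = neg(2) = -2
  filter.gen = add(-2, 2) = 0

Propagation after the edit:
  west.txt feeds no computation that the output demands — nothing is marked dirty and nothing runs.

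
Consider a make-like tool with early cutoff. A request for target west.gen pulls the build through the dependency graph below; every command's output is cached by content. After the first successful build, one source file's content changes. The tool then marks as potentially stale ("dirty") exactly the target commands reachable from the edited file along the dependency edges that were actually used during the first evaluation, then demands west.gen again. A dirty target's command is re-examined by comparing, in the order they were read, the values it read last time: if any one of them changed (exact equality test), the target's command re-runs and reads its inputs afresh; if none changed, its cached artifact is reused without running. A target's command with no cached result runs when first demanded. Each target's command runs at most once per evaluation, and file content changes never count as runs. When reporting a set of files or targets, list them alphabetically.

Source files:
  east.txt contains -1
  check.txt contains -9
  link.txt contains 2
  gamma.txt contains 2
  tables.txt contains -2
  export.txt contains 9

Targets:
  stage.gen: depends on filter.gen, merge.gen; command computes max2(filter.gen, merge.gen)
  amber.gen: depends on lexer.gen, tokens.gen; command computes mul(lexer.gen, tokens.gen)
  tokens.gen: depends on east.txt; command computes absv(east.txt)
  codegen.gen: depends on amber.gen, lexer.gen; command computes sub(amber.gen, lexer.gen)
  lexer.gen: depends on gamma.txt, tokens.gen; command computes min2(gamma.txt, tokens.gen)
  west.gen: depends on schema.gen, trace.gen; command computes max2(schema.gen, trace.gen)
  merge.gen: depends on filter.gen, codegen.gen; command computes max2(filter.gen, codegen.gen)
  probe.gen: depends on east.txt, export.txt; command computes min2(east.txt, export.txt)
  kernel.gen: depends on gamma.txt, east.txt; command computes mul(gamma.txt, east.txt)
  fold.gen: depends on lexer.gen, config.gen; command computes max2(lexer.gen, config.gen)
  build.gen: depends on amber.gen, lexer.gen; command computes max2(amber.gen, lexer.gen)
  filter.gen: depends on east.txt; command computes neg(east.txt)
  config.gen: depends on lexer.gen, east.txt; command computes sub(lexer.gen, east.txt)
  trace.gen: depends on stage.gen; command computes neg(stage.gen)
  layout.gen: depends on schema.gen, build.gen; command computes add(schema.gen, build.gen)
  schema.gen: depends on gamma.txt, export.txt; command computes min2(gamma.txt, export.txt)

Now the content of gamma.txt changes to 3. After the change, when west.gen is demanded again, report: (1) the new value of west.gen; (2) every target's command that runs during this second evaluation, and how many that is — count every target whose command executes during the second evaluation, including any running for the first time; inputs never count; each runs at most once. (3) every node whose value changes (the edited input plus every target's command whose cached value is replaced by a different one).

Demanding west.gen again yields 3.
3 target commands run: lexer.gen, schema.gen, west.gen.
The nodes whose values change: gamma.txt, schema.gen, west.gen.
Note where the cutoff bites: amber.gen is checked, finds nothing changed, and keeps its cache.

First demand of the output computes:
  filter.gen = neg(-1) = 1
  schema.gen = min2(2, 9) = 2
  tokens.gen = absv(-1) = 1
  lexer.gen = min2(2, 1) = 1
  amber.gen = mul(1, 1) = 1
  codegen.gen = sub(1, 1) = 0
  merge.gen = max2(1, 0) = 1
  stage.gen = max2(1, 1) = 1
  trace.gen = neg(1) = -1
  west.gen = max2(2, -1) = 2

After the edit, cleaning proceeds:
  lexer.gen: a read changed (gamma.txt 2->3) — executes, giving 1 — identical to its old value.
  amber.gen: dirty, but its reads are unchanged (lexer.gen unchanged, tokens.gen unchanged); cached 1 stands.
  codegen.gen: dirty, but its reads are unchanged (amber.gen unchanged, lexer.gen unchanged); cached 0 stands.
  merge.gen: dirty, but its reads are unchanged (filter.gen unchanged, codegen.gen unchanged); cached 1 stands.
  schema.gen: a read changed (gamma.txt 2->3) — executes, giving 3.
  stage.gen: dirty, but its reads are unchanged (filter.gen unchanged, merge.gen unchanged); cached 1 stands.
  trace.gen: dirty, but its reads are unchanged (stage.gen unchanged); cached -1 stands.
  west.gen: a read changed (schema.gen 2->3) — executes, giving 3.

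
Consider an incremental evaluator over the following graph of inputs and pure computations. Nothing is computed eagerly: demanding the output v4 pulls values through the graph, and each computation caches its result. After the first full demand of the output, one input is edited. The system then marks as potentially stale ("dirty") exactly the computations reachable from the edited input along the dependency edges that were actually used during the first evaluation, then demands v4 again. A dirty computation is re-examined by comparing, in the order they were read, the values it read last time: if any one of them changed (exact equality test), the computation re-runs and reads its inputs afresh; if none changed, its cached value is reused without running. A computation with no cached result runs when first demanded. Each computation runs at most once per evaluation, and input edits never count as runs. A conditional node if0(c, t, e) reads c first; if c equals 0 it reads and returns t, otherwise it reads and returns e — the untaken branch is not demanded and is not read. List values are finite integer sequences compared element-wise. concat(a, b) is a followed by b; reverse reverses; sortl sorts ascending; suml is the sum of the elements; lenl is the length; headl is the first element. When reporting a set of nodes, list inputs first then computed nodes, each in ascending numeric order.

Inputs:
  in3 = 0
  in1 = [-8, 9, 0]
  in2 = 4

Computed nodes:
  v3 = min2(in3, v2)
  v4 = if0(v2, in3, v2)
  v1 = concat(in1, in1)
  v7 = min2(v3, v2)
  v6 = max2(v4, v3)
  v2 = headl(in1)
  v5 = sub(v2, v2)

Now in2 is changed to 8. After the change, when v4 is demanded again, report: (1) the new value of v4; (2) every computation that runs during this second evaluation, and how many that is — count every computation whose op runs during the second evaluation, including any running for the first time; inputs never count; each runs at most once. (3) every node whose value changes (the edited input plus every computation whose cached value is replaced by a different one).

Initial pass — values computed on the first demand:
  v2 = headl([-8, 9, 0]) = -8
  v4 = if0(v2=-8 -> else branch v2) = -8

Second demand — change propagation:
  no demanded computation ever read in2, so the edit dirties nothing and nothing runs.

The important point: nothing the output needs ever reads in2, so the edit is invisible to it.

v4 now evaluates to -8.
Run set: none (0 run).
Changed values: in2.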